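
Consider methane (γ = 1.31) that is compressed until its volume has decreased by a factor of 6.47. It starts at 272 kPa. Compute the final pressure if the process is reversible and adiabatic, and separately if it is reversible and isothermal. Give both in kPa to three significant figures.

Isothermal: P₂ = P₁(V₁/V₂) = 272×6.47 = 1760 kPa.
Adiabatic: P₂ = P₁(V₁/V₂)^γ = 272×6.47^(1.31) = 3139 kPa.

adiabatic: 3140 kPa; isothermal: 1760 kPa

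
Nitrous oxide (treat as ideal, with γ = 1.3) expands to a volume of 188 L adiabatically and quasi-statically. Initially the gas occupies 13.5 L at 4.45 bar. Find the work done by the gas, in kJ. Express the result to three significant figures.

P₂ = P₁(V₁/V₂)^γ = 4.45×(13.5/188)^(1.3) = 0.145 bar.
For a reversible adiabat, W_by_gas = (P₁V₁ − P₂V₂)/(γ−1).
W_by = (445000×0.0135 − 14500×0.188) / (0.3) = 10940 J.

W ≈ 10.9 kJ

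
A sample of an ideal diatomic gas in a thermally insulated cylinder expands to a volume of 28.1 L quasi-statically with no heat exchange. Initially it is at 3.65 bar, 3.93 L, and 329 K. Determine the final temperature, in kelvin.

T₂ ≈ 150 K

Adiabatic: T₁V₁^(γ−1) = T₂V₂^(γ−1) ⇒ T₂ = T₁ (V₁/V₂)^(γ−1).
γ = 7/5 for a diatomic ideal gas.
T₂ = 329 × (3.93/28.1)^(2/5) = 149.8 K.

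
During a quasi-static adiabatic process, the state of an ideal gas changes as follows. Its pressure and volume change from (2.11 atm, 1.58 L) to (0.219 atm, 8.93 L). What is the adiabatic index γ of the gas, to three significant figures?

PV^γ = const ⇒ γ = ln(P₂/P₁) / ln(V₁/V₂).
γ = ln(0.219/2.11) / ln(1.58/8.93) = 1.308.

γ ≈ 1.31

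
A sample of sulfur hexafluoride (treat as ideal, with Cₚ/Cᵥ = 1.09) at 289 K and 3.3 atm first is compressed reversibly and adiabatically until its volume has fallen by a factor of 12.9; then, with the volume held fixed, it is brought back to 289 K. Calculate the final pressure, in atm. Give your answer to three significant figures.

P₃ ≈ 42.6 atm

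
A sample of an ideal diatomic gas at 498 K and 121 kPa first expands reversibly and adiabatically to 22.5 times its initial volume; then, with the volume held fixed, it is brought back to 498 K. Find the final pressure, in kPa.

P₃ ≈ 5.38 kPa

For a diatomic ideal gas γ = 7/5.
Adiabatic step (PV^γ = const): P₂ = 121×(1/22.5)^(7/5) = 1.548 kPa; T₂ = 498×(1/22.5)^(2/5) = 143.3 K.
Isochoric: P₃ = P₂(T₃/T₂) = 1.548 × (498/143.3) = 5.378 kPa.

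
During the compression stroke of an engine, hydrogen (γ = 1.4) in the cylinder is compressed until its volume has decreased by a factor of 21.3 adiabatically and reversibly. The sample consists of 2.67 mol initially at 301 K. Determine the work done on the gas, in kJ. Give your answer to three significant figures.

Adiabatic: T₁V₁^(γ−1) = T₂V₂^(γ−1) ⇒ T₂ = T₁ (V₁/V₂)^(γ−1).
T₂ = 301 × 21.3^(0.4) = 1023 K.
Q = 0, so ΔU = W_on_gas = nCᵥΔT with Cᵥ = R/(γ−1) = 20.79 J/(mol·K).
ΔU = 2.67 × 20.79 × (1023 − 301) = 40070 J.

W ≈ 40.1 kJ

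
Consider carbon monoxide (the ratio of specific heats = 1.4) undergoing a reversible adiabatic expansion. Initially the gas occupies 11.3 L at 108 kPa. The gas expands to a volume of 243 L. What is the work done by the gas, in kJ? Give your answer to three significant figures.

W ≈ 2.16 kJ

P₂ = P₁(V₁/V₂)^γ = 108×(11.3/243)^(1.4) = 1.472 kPa.
For a reversible adiabat, W_by_gas = (P₁V₁ − P₂V₂)/(γ−1).
W_by = (108000×0.0113 − 1472×0.243) / (0.4) = 2157 J.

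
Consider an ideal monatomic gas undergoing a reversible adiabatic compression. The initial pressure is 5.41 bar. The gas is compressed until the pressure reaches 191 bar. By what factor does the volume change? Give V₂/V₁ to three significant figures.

From PV^γ = const, V₂/V₁ = (P₁/P₂)^(1/γ).
For a monatomic ideal gas γ = 5/3.
V₂/V₁ = (5.41/191)^(3/5) = 0.1178.

V₂/V₁ ≈ 0.118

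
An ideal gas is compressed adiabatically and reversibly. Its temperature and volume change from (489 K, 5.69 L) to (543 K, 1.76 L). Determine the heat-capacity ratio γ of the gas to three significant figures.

γ ≈ 1.09

TV^(γ−1) = const ⇒ γ − 1 = ln(T₂/T₁) / ln(V₁/V₂).
γ = 1 + ln(543/489) / ln(5.69/1.76) = 1.089.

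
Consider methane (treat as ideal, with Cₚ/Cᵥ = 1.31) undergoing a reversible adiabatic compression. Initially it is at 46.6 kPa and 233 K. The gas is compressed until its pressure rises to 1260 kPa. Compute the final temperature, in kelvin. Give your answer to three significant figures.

T₂ ≈ 508 K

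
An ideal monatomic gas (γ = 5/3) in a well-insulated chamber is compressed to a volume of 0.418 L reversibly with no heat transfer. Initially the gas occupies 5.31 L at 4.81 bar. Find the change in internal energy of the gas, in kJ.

P₂ = P₁(V₁/V₂)^γ = 4.81×(5.31/0.418)^(5/3) = 332.7 bar.
For a reversible adiabat, W_by_gas = (P₁V₁ − P₂V₂)/(γ−1).
W_by = (481000×0.00531 − 3.327×10^7×0.000418) / (2/3) = -17030 J.
Q = 0 ⇒ ΔU = −W_by = 17030 J.

ΔU ≈ 17.0 kJ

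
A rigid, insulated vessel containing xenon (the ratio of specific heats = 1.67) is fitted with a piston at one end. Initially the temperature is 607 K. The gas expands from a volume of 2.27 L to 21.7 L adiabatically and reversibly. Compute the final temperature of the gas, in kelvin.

Adiabatic: T₁V₁^(γ−1) = T₂V₂^(γ−1) ⇒ T₂ = T₁ (V₁/V₂)^(γ−1).
T₂ = 607 × (2.27/21.7)^(0.67) = 133.8 K.

T₂ ≈ 134 K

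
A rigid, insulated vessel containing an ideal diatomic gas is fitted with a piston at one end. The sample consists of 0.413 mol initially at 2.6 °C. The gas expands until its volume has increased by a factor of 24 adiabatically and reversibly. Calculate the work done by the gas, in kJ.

W ≈ 1.70 kJ

For a reversible adiabat TV^(γ−1) is constant, so T₂ = T₁ (V₁/V₂)^(γ−1).
γ = 7/5 for a diatomic ideal gas, so γ−1 = 2/5.
T₁ = 2.6 °C = 275.8 K.
T₂ = 275.8 × (1/24)^(2/5) = 77.34 K.
Q = 0, so ΔU = W_on_gas = nCᵥΔT with Cᵥ = R/(γ−1) = 20.79 J/(mol·K).
ΔU = 0.413 × 20.79 × (77.34 − 275.8) = -1703 J.
Work done by the gas = −ΔU = 1703 J.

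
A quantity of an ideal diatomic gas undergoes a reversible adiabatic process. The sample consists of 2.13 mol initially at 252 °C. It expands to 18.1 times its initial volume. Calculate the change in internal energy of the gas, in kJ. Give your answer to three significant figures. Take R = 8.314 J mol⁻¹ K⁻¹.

ΔU ≈ -15.9 kJ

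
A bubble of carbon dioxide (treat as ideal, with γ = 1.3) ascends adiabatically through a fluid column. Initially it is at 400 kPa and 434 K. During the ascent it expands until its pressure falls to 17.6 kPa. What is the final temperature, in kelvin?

Along an adiabat T P^((1−γ)/γ) is constant, so T₂ = T₁ (P₂/P₁)^((γ−1)/γ).
T₂ = 434 × (17.6/400)^(0.231) = 211.1 K.

T₂ ≈ 211 K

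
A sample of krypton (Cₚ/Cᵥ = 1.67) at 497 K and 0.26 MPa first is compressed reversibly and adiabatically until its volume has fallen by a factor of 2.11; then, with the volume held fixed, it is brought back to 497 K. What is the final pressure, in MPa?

P₃ ≈ 0.549 MPa

Adiabatic step (PV^γ = const): P₂ = 0.26×2.11^(1.67) = 0.9047 MPa; T₂ = 497×2.11^(0.67) = 819.6 K.
Isochoric: P₃ = P₂(T₃/T₂) = 0.9047 × (497/819.6) = 0.5486 MPa.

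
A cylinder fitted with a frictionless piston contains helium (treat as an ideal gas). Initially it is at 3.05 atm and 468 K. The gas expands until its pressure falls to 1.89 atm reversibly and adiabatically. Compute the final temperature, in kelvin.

T₂ ≈ 386 K

Adiabatic: T₂/T₁ = (P₂/P₁)^((γ−1)/γ).
For a monatomic ideal gas γ = 5/3, so (γ−1)/γ = 2/5.
T₂ = 468 × (1.89/3.05)^(2/5) = 386.5 K.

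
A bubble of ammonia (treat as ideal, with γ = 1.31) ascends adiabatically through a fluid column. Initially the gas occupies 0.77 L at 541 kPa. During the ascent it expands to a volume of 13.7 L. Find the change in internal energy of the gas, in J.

ΔU ≈ -793 J

P₂ = P₁(V₁/V₂)^γ = 541×(0.77/13.7)^(1.31) = 12.46 kPa.
For a reversible adiabat, W_by_gas = (P₁V₁ − P₂V₂)/(γ−1).
W_by = (541000×0.00077 − 12460×0.0137) / (0.31) = 793.3 J.
Q = 0 ⇒ ΔU = −W_by = -793.3 J.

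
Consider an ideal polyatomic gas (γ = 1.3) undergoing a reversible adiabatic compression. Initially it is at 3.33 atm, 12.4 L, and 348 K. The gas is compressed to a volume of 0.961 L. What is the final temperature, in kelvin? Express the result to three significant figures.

For a reversible adiabat TV^(γ−1) is constant, so T₂ = T₁ (V₁/V₂)^(γ−1).
T₂ = 348 × (12.4/0.961)^(0.3) = 749.5 K.

T₂ ≈ 750 K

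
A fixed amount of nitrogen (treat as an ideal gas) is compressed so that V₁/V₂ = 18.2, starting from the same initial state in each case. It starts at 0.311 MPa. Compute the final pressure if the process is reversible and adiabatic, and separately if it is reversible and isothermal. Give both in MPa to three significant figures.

adiabatic: 18.1 MPa; isothermal: 5.66 MPa

For a diatomic ideal gas γ = 7/5.
Isothermal: P₂ = P₁(V₁/V₂) = 0.311×18.2 = 5.66 MPa.
Adiabatic: P₂ = P₁(V₁/V₂)^γ = 0.311×18.2^(7/5) = 18.07 MPa.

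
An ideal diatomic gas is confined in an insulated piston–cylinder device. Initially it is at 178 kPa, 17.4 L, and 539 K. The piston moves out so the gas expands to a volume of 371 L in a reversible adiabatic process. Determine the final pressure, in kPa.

Since PV^γ is constant along a reversible adiabat, P₂ = P₁ (V₁/V₂)^γ.
γ = 7/5 for a diatomic ideal gas.
P₂ = 178 × (17.4/371)^(7/5) = 2.455 kPa.

P₂ ≈ 2.46 kPa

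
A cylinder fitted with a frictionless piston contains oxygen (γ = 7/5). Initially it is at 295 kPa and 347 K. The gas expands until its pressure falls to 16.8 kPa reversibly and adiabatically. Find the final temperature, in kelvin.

T₂ ≈ 153 K

Adiabatic: T₂/T₁ = (P₂/P₁)^((γ−1)/γ).
T₂ = 347 × (16.8/295)^(2/7) = 153 K.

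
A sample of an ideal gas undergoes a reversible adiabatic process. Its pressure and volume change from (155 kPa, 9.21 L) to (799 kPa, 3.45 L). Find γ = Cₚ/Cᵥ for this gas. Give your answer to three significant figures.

γ ≈ 1.67

PV^γ = const ⇒ γ = ln(P₂/P₁) / ln(V₁/V₂).
γ = ln(799/155) / ln(9.21/3.45) = 1.67.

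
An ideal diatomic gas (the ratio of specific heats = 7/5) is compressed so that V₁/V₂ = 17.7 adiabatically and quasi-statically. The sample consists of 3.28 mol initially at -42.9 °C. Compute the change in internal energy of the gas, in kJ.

Adiabatic: T₁V₁^(γ−1) = T₂V₂^(γ−1) ⇒ T₂ = T₁ (V₁/V₂)^(γ−1).
T₁ = -42.9 °C = 230.2 K.
T₂ = 230.2 × 17.7^(2/5) = 726.8 K.
Q = 0, so ΔU = W_on_gas = nCᵥΔT with Cᵥ = R/(γ−1) = 20.79 J/(mol·K).
ΔU = 3.28 × 20.79 × (726.8 − 230.2) = 33850 J.

ΔU ≈ 33.8 kJ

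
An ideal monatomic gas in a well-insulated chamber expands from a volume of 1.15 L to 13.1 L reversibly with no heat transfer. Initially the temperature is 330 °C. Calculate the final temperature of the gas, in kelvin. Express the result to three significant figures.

T₂ ≈ 119 K

Adiabatic: T₁V₁^(γ−1) = T₂V₂^(γ−1) ⇒ T₂ = T₁ (V₁/V₂)^(γ−1).
For a monatomic ideal gas γ = 5/3, so γ−1 = 2/3.
T₁ = 330 °C = 603.1 K.
T₂ = 603.1 × (1.15/13.1)^(2/3) = 119.1 K.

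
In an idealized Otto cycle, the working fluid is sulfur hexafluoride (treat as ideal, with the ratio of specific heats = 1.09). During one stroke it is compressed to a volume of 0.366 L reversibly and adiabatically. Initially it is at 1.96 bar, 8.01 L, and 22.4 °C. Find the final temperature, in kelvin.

T₂ ≈ 390 K

Adiabatic: T₁V₁^(γ−1) = T₂V₂^(γ−1) ⇒ T₂ = T₁ (V₁/V₂)^(γ−1).
T₁ = 22.4 °C = 295.5 K.
T₂ = 295.5 × (8.01/0.366)^(0.09) = 390.2 K.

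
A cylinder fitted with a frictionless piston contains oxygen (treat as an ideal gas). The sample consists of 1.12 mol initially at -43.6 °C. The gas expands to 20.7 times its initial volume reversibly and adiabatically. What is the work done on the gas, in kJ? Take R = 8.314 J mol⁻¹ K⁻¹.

W ≈ -3.75 kJ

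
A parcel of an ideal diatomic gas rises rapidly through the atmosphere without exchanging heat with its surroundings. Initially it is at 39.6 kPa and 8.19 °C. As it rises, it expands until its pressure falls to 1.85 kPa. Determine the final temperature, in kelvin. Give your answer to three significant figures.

Adiabatic: T₂/T₁ = (P₂/P₁)^((γ−1)/γ).
For a diatomic ideal gas γ = 7/5, so (γ−1)/γ = 2/7.
T₁ = 8.19 °C = 281.3 K.
T₂ = 281.3 × (1.85/39.6)^(2/7) = 117.2 K.

T₂ ≈ 117 K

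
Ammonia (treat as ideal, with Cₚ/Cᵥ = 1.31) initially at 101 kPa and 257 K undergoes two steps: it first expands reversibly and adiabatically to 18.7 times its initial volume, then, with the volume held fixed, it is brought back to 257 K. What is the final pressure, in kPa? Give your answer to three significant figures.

P₃ ≈ 5.40 kPa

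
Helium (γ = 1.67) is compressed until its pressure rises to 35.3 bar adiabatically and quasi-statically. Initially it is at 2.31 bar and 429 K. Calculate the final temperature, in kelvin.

Along an adiabat T P^((1−γ)/γ) is constant, so T₂ = T₁ (P₂/P₁)^((γ−1)/γ).
T₂ = 429 × (35.3/2.31)^(0.401) = 1281 K.

T₂ ≈ 1280 K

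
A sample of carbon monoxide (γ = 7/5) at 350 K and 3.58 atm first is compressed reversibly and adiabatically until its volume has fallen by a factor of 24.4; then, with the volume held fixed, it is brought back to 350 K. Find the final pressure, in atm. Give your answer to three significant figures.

P₃ ≈ 87.4 atm

Adiabatic step (PV^γ = const): P₂ = 3.58×24.4^(7/5) = 313.5 atm; T₂ = 350×24.4^(2/5) = 1256 K.
Isochoric: P₃ = P₂(T₃/T₂) = 313.5 × (350/1256) = 87.35 atm.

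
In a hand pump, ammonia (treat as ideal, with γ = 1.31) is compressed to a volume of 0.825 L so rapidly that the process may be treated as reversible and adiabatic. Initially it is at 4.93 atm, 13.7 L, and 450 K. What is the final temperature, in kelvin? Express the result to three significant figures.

T₂ ≈ 1080 K

For a reversible adiabat TV^(γ−1) is constant, so T₂ = T₁ (V₁/V₂)^(γ−1).
T₂ = 450 × (13.7/0.825)^(0.31) = 1075 K.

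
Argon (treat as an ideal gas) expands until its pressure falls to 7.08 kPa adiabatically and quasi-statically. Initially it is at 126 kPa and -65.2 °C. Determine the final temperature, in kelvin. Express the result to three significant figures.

T₂ ≈ 65.7 K

Along an adiabat T P^((1−γ)/γ) is constant, so T₂ = T₁ (P₂/P₁)^((γ−1)/γ).
For a monatomic ideal gas γ = 5/3, so (γ−1)/γ = 2/5.
T₁ = -65.2 °C = 207.9 K.
T₂ = 207.9 × (7.08/126)^(2/5) = 65.74 K.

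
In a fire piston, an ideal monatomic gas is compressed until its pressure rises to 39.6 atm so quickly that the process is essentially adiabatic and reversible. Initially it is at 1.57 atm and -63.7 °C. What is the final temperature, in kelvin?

Adiabatic: T₂/T₁ = (P₂/P₁)^((γ−1)/γ).
For a monatomic ideal gas γ = 5/3, so (γ−1)/γ = 2/5.
T₁ = -63.7 °C = 209.4 K.
T₂ = 209.4 × (39.6/1.57)^(2/5) = 761.7 K.

T₂ ≈ 762 K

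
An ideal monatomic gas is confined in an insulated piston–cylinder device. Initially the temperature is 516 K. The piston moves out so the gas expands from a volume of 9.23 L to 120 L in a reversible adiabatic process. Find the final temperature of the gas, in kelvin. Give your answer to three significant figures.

T₂ ≈ 93.3 K

For a reversible adiabat TV^(γ−1) is constant, so T₂ = T₁ (V₁/V₂)^(γ−1).
For a monatomic ideal gas γ = 5/3, so γ−1 = 2/3.
T₂ = 516 × (9.23/120)^(2/3) = 93.32 K.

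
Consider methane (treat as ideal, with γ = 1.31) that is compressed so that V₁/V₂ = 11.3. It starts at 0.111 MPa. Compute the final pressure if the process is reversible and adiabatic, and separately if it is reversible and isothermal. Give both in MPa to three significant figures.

Isothermal: P₂ = P₁(V₁/V₂) = 0.111×11.3 = 1.254 MPa.
Adiabatic: P₂ = P₁(V₁/V₂)^γ = 0.111×11.3^(1.31) = 2.66 MPa.

adiabatic: 2.66 MPa; isothermal: 1.25 MPa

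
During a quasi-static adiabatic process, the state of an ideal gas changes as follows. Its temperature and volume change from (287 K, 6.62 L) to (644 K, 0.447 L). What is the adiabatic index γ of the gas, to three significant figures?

γ ≈ 1.30

TV^(γ−1) = const ⇒ γ − 1 = ln(T₂/T₁) / ln(V₁/V₂).
γ = 1 + ln(644/287) / ln(6.62/0.447) = 1.3.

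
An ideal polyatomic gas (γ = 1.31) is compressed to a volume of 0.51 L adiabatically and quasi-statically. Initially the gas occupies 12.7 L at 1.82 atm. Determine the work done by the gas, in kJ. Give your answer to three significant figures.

W ≈ -12.9 kJ

P₂ = P₁(V₁/V₂)^γ = 1.82×(12.7/0.51)^(1.31) = 122.8 atm.
For a reversible adiabat, W_by_gas = (P₁V₁ − P₂V₂)/(γ−1).
W_by = (184400×0.0127 − 1.244×10^7×0.00051) / (0.31) = -12910 J.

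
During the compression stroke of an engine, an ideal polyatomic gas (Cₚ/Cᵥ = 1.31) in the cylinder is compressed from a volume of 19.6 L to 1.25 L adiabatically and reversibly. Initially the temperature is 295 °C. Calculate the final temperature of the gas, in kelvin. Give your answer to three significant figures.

T₂ ≈ 1330 K

For a reversible adiabat TV^(γ−1) is constant, so T₂ = T₁ (V₁/V₂)^(γ−1).
T₁ = 295 °C = 568.1 K.
T₂ = 568.1 × (19.6/1.25)^(0.31) = 1334 K.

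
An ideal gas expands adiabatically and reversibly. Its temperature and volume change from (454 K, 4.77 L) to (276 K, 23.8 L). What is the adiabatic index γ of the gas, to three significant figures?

γ ≈ 1.31

TV^(γ−1) = const ⇒ γ − 1 = ln(T₂/T₁) / ln(V₁/V₂).
γ = 1 + ln(276/454) / ln(4.77/23.8) = 1.31.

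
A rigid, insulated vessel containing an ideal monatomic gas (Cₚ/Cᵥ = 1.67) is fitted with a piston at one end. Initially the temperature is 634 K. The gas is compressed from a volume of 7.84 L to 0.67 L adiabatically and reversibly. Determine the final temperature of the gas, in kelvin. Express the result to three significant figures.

T₂ ≈ 3290 K

For a reversible adiabat TV^(γ−1) is constant, so T₂ = T₁ (V₁/V₂)^(γ−1).
T₂ = 634 × (7.84/0.67)^(0.67) = 3295 K.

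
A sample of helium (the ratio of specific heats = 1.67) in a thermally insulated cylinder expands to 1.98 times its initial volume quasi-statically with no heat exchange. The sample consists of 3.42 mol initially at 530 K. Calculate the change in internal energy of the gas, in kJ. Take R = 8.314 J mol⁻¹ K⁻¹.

ΔU ≈ -8.26 kJ

Adiabatic: T₁V₁^(γ−1) = T₂V₂^(γ−1) ⇒ T₂ = T₁ (V₁/V₂)^(γ−1).
T₂ = 530 × (1/1.98)^(0.67) = 335.4 K.
Q = 0, so ΔU = W_on_gas = nCᵥΔT with Cᵥ = R/(γ−1) = 12.41 J/(mol·K).
ΔU = 3.42 × 12.41 × (335.4 − 530) = -8260 J.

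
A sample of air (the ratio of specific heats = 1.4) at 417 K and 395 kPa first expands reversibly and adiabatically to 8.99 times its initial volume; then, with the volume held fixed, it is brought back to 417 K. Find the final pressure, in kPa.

P₃ ≈ 43.9 kPa

Adiabatic step (PV^γ = const): P₂ = 395×(1/8.99)^(1.4) = 18.25 kPa; T₂ = 417×(1/8.99)^(0.4) = 173.2 K.
Isochoric: P₃ = P₂(T₃/T₂) = 18.25 × (417/173.2) = 43.94 kPa.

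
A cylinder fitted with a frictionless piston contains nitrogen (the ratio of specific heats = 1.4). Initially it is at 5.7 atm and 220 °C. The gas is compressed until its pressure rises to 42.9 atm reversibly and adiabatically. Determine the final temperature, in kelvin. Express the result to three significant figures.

T₂ ≈ 878 K

Along an adiabat T P^((1−γ)/γ) is constant, so T₂ = T₁ (P₂/P₁)^((γ−1)/γ).
T₁ = 220 °C = 493.1 K.
T₂ = 493.1 × (42.9/5.7)^(0.286) = 877.9 K.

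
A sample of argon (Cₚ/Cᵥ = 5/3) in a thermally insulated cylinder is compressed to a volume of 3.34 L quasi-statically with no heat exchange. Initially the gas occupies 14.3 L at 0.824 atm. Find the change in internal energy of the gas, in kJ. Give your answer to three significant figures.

ΔU ≈ 2.93 kJ

P₂ = P₁(V₁/V₂)^γ = 0.824×(14.3/3.34)^(5/3) = 9.302 atm.
For a reversible adiabat, W_by_gas = (P₁V₁ − P₂V₂)/(γ−1).
W_by = (83490×0.0143 − 942500×0.00334) / (2/3) = -2931 J.
Q = 0 ⇒ ΔU = −W_by = 2931 J.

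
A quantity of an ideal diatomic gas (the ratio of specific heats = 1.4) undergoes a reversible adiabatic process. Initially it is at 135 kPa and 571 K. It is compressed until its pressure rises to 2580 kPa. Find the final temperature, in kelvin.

T₂ ≈ 1330 K

Adiabatic: T₂/T₁ = (P₂/P₁)^((γ−1)/γ).
T₂ = 571 × (2580/135)^(0.286) = 1327 K.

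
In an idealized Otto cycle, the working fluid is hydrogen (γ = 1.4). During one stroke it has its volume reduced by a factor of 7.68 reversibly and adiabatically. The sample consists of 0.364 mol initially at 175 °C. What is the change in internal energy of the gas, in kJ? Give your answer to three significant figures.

ΔU ≈ 4.27 kJ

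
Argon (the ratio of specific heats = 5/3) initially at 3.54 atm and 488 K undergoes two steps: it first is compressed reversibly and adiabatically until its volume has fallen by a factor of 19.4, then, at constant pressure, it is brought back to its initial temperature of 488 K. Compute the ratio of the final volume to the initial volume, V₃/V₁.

V₃/V₁ ≈ 0.00714

Adiabatic step: V₂/V₁ = 0.05155; T₂ = T₁·19.4^(2/3) = 3523 K.
Isobaric step: V₃/V₂ = T₃/T₂ = 488/3523.
V₃/V₁ = (V₂/V₁)(V₃/V₂) = 0.05155 × (488/3523) = 0.007139.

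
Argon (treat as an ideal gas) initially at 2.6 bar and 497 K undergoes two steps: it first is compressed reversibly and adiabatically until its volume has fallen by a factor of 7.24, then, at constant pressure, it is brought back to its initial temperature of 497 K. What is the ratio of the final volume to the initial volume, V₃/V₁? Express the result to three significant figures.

V₃/V₁ ≈ 0.0369

For a monatomic ideal gas γ = 5/3.
Adiabatic step: V₂/V₁ = 0.1381; T₂ = T₁·7.24^(2/3) = 1860 K.
Isobaric step: V₃/V₂ = T₃/T₂ = 497/1860.
V₃/V₁ = (V₂/V₁)(V₃/V₂) = 0.1381 × (497/1860) = 0.03691.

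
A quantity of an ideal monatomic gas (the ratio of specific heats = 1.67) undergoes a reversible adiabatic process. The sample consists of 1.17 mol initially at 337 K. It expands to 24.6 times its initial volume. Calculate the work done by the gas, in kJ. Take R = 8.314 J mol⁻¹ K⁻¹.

For a reversible adiabat TV^(γ−1) is constant, so T₂ = T₁ (V₁/V₂)^(γ−1).
T₂ = 337 × (1/24.6)^(0.67) = 39.42 K.
Q = 0, so ΔU = W_on_gas = nCᵥΔT with Cᵥ = R/(γ−1) = 12.41 J/(mol·K).
ΔU = 1.17 × 12.41 × (39.42 − 337) = -4320 J.
Work done by the gas = −ΔU = 4320 J.

W ≈ 4.32 kJ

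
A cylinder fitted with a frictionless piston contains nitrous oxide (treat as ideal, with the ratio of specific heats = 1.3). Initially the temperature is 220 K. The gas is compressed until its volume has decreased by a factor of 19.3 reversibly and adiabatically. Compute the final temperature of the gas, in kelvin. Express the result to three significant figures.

T₂ ≈ 535 K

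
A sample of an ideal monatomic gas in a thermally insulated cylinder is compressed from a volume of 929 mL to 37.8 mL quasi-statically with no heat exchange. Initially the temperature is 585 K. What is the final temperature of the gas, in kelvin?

T₂ ≈ 4950 K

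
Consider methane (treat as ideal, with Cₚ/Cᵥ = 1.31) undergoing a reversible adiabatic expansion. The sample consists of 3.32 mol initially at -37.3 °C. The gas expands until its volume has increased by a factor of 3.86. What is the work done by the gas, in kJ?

Adiabatic: T₁V₁^(γ−1) = T₂V₂^(γ−1) ⇒ T₂ = T₁ (V₁/V₂)^(γ−1).
T₁ = -37.3 °C = 235.8 K.
T₂ = 235.8 × (1/3.86)^(0.31) = 155.2 K.
Q = 0, so ΔU = W_on_gas = nCᵥΔT with Cᵥ = R/(γ−1) = 26.82 J/(mol·K).
ΔU = 3.32 × 26.82 × (155.2 − 235.8) = -7184 J.
Work done by the gas = −ΔU = 7184 J.

W ≈ 7.18 kJ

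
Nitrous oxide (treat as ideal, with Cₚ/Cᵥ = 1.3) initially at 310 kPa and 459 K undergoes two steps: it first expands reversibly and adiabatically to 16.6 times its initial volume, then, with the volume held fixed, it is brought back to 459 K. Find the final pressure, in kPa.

Adiabatic step (PV^γ = const): P₂ = 310×(1/16.6)^(1.3) = 8.039 kPa; T₂ = 459×(1/16.6)^(0.3) = 197.6 K.
Isochoric: P₃ = P₂(T₃/T₂) = 8.039 × (459/197.6) = 18.67 kPa.

P₃ ≈ 18.7 kPa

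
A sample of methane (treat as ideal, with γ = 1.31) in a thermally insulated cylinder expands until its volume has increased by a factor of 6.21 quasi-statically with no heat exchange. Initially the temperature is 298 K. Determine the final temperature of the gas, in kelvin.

T₂ ≈ 169 K

Adiabatic: T₁V₁^(γ−1) = T₂V₂^(γ−1) ⇒ T₂ = T₁ (V₁/V₂)^(γ−1).
T₂ = 298 × (1/6.21)^(0.31) = 169.2 K.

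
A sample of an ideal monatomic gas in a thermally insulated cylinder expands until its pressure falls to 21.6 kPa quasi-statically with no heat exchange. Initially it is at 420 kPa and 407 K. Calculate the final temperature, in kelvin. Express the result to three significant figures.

Along an adiabat T P^((1−γ)/γ) is constant, so T₂ = T₁ (P₂/P₁)^((γ−1)/γ).
For a monatomic ideal gas γ = 5/3, so (γ−1)/γ = 2/5.
T₂ = 407 × (21.6/420)^(2/5) = 124.2 K.

T₂ ≈ 124 K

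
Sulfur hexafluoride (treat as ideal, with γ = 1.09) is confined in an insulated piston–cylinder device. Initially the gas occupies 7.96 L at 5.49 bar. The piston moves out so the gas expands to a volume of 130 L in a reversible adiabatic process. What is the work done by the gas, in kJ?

W ≈ 10.8 kJ

P₂ = P₁(V₁/V₂)^γ = 5.49×(7.96/130)^(1.09) = 0.2614 bar.
For a reversible adiabat, W_by_gas = (P₁V₁ − P₂V₂)/(γ−1).
W_by = (549000×0.00796 − 26140×0.13) / (0.09) = 10790 J.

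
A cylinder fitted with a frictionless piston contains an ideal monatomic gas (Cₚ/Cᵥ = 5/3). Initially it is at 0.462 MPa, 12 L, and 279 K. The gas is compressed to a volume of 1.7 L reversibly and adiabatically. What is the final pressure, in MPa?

P₂ ≈ 12.0 MPa

Since PV^γ is constant along a reversible adiabat, P₂ = P₁ (V₁/V₂)^γ.
P₂ = 0.462 × (12/1.7)^(5/3) = 12 MPa.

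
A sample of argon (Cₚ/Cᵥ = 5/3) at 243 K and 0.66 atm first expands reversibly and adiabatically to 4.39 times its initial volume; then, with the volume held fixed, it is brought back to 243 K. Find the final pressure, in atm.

P₃ ≈ 0.150 atm

Adiabatic step (PV^γ = const): P₂ = 0.66×(1/4.39)^(5/3) = 0.05608 atm; T₂ = 243×(1/4.39)^(2/3) = 90.64 K.
Isochoric: P₃ = P₂(T₃/T₂) = 0.05608 × (243/90.64) = 0.1503 atm.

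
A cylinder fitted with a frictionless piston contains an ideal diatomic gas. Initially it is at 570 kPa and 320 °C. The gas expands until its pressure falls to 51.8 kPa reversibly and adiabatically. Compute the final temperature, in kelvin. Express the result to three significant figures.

Along an adiabat T P^((1−γ)/γ) is constant, so T₂ = T₁ (P₂/P₁)^((γ−1)/γ).
For a diatomic ideal gas γ = 7/5, so (γ−1)/γ = 2/7.
T₁ = 320 °C = 593.1 K.
T₂ = 593.1 × (51.8/570)^(2/7) = 298.9 K.

T₂ ≈ 299 K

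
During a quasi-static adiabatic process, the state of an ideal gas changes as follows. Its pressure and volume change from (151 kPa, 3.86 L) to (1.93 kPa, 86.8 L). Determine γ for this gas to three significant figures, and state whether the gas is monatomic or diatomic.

γ ≈ 1.40; diatomic

PV^γ = const ⇒ γ = ln(P₂/P₁) / ln(V₁/V₂).
γ = ln(1.93/151) / ln(3.86/86.8) = 1.401.
γ ≈ 1.40 is close to 7/5, so the gas is diatomic.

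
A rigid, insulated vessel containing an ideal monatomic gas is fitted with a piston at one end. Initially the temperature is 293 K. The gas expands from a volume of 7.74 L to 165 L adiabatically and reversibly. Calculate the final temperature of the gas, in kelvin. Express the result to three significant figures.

T₂ ≈ 38.1 K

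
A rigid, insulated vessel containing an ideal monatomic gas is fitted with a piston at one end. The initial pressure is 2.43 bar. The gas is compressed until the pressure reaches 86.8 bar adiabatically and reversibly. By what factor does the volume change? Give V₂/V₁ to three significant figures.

V₂/V₁ ≈ 0.117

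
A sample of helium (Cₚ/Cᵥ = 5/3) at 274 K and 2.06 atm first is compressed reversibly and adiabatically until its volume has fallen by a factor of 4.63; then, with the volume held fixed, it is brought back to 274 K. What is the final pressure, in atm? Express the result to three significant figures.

Adiabatic step (PV^γ = const): P₂ = 2.06×4.63^(5/3) = 26.5 atm; T₂ = 274×4.63^(2/3) = 761.2 K.
Isochoric: P₃ = P₂(T₃/T₂) = 26.5 × (274/761.2) = 9.538 atm.

P₃ ≈ 9.54 atm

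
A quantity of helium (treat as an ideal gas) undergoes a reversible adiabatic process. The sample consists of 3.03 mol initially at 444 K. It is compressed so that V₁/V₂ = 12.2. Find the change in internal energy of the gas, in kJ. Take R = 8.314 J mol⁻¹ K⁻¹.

ΔU ≈ 72.1 kJ

For a reversible adiabat TV^(γ−1) is constant, so T₂ = T₁ (V₁/V₂)^(γ−1).
γ = 5/3 for a monatomic ideal gas, so γ−1 = 2/3.
T₂ = 444 × 12.2^(2/3) = 2353 K.
Q = 0, so ΔU = W_on_gas = nCᵥΔT with Cᵥ = R/(γ−1) = 12.47 J/(mol·K).
ΔU = 3.03 × 12.47 × (2353 − 444) = 72140 J.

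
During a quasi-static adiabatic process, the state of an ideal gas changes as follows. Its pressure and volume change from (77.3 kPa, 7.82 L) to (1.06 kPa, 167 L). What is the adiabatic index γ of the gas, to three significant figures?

PV^γ = const ⇒ γ = ln(P₂/P₁) / ln(V₁/V₂).
γ = ln(1.06/77.3) / ln(7.82/167) = 1.401.

γ ≈ 1.40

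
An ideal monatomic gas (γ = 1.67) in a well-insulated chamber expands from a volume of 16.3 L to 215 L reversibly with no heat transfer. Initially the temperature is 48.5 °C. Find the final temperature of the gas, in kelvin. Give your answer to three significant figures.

Adiabatic: T₁V₁^(γ−1) = T₂V₂^(γ−1) ⇒ T₂ = T₁ (V₁/V₂)^(γ−1).
T₁ = 48.5 °C = 321.6 K.
T₂ = 321.6 × (16.3/215)^(0.67) = 57.12 K.

T₂ ≈ 57.1 K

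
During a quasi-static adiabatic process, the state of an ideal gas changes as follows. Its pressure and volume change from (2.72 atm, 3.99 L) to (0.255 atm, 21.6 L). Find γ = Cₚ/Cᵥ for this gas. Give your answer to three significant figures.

γ ≈ 1.40

PV^γ = const ⇒ γ = ln(P₂/P₁) / ln(V₁/V₂).
γ = ln(0.255/2.72) / ln(3.99/21.6) = 1.402.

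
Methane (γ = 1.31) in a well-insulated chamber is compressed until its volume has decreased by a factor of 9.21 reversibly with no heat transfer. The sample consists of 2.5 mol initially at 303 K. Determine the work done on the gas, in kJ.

Adiabatic: T₁V₁^(γ−1) = T₂V₂^(γ−1) ⇒ T₂ = T₁ (V₁/V₂)^(γ−1).
T₂ = 303 × 9.21^(0.31) = 603.1 K.
Q = 0, so ΔU = W_on_gas = nCᵥΔT with Cᵥ = R/(γ−1) = 26.82 J/(mol·K).
ΔU = 2.5 × 26.82 × (603.1 − 303) = 20120 J.

W ≈ 20.1 kJ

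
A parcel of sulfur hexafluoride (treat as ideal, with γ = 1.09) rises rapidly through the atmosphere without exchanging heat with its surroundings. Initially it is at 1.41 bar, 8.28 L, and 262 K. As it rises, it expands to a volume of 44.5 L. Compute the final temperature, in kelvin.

T₂ ≈ 225 K

For a reversible adiabat TV^(γ−1) is constant, so T₂ = T₁ (V₁/V₂)^(γ−1).
T₂ = 262 × (8.28/44.5)^(0.09) = 225.2 K.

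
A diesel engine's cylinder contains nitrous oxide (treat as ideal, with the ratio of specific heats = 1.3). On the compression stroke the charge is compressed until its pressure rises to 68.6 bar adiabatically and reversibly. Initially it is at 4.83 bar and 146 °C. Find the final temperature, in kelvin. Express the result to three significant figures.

Along an adiabat T P^((1−γ)/γ) is constant, so T₂ = T₁ (P₂/P₁)^((γ−1)/γ).
T₁ = 146 °C = 419.1 K.
T₂ = 419.1 × (68.6/4.83)^(0.231) = 773.2 K.

T₂ ≈ 773 K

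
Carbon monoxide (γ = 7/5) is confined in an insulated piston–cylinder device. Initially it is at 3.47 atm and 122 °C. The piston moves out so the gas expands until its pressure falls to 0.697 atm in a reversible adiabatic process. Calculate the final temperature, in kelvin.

Along an adiabat T P^((1−γ)/γ) is constant, so T₂ = T₁ (P₂/P₁)^((γ−1)/γ).
T₁ = 122 °C = 395.1 K.
T₂ = 395.1 × (0.697/3.47)^(2/7) = 249.8 K.

T₂ ≈ 250 K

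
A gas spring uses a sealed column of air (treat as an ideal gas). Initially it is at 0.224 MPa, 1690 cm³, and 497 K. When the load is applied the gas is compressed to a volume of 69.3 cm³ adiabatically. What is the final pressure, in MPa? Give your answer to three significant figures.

P₂ ≈ 19.6 MPa

Since PV^γ is constant along a reversible adiabat, P₂ = P₁ (V₁/V₂)^γ.
γ = 7/5 for a diatomic ideal gas.
P₂ = 0.224 × (1690/69.3)^(7/5) = 19.6 MPa.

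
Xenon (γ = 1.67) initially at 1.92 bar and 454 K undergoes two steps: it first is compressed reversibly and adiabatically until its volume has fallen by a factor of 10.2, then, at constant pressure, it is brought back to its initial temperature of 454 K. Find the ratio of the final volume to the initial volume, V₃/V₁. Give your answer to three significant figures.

V₃/V₁ ≈ 0.0207

Adiabatic step: V₂/V₁ = 0.09804; T₂ = T₁·10.2^(0.67) = 2152 K.
Isobaric step: V₃/V₂ = T₃/T₂ = 454/2152.
V₃/V₁ = (V₂/V₁)(V₃/V₂) = 0.09804 × (454/2152) = 0.02068.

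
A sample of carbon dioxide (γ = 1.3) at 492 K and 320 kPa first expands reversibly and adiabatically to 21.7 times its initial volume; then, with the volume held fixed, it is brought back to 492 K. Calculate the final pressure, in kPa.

P₃ ≈ 14.7 kPa

Adiabatic step (PV^γ = const): P₂ = 320×(1/21.7)^(1.3) = 5.858 kPa; T₂ = 492×(1/21.7)^(0.3) = 195.4 K.
Isochoric: P₃ = P₂(T₃/T₂) = 5.858 × (492/195.4) = 14.75 kPa.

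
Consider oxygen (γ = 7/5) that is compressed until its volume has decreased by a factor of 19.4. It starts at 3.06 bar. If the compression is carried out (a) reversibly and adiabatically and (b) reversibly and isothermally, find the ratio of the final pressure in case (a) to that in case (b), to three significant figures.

Isothermal: P_b = P₁(V₁/V₂) = 3.06×19.4.
Adiabatic: P_a = P₁(V₁/V₂)^γ = 3.06×19.4^(7/5).
P_a/P_b = (V₁/V₂)^(γ−1) = 19.4^(2/5) = 3.274.

P_adiabatic / P_isothermal ≈ 3.27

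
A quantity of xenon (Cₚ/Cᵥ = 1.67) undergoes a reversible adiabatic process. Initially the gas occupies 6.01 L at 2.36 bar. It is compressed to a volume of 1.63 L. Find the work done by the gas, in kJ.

W ≈ -2.96 kJ

P₂ = P₁(V₁/V₂)^γ = 2.36×(6.01/1.63)^(1.67) = 20.86 bar.
For a reversible adiabat, W_by_gas = (P₁V₁ − P₂V₂)/(γ−1).
W_by = (236000×0.00601 − 2.086×10^6×0.00163) / (0.67) = -2958 J.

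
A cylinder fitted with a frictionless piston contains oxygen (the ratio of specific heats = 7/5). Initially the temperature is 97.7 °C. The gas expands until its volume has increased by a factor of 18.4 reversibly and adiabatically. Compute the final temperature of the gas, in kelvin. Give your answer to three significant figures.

For a reversible adiabat TV^(γ−1) is constant, so T₂ = T₁ (V₁/V₂)^(γ−1).
T₁ = 97.7 °C = 370.8 K.
T₂ = 370.8 × (1/18.4)^(2/5) = 115.7 K.

T₂ ≈ 116 K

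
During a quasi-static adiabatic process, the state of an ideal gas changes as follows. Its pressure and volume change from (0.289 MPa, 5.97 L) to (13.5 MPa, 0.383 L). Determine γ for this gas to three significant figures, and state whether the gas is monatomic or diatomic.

γ ≈ 1.40; diatomic

PV^γ = const ⇒ γ = ln(P₂/P₁) / ln(V₁/V₂).
γ = ln(13.5/0.289) / ln(5.97/0.383) = 1.4.
γ ≈ 1.40 is close to 7/5, so the gas is diatomic.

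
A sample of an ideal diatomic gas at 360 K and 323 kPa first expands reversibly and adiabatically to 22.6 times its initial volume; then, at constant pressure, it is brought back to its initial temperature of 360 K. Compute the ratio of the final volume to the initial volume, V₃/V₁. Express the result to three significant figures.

V₃/V₁ ≈ 78.7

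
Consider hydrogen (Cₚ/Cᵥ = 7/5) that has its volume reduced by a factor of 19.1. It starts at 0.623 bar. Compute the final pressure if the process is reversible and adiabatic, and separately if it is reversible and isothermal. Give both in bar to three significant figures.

Isothermal: P₂ = P₁(V₁/V₂) = 0.623×19.1 = 11.9 bar.
Adiabatic: P₂ = P₁(V₁/V₂)^γ = 0.623×19.1^(7/5) = 38.72 bar.

adiabatic: 38.7 bar; isothermal: 11.9 bar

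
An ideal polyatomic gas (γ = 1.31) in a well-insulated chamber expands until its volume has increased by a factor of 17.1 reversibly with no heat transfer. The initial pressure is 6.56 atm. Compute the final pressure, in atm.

Since PV^γ is constant along a reversible adiabat, P₂ = P₁ (V₁/V₂)^γ.
P₂ = 6.56 × (1/17.1)^(1.31) = 0.1591 atm.

P₂ ≈ 0.159 atm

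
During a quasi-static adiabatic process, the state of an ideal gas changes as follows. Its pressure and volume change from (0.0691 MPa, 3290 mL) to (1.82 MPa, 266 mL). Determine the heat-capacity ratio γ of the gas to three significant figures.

PV^γ = const ⇒ γ = ln(P₂/P₁) / ln(V₁/V₂).
γ = ln(1.82/0.0691) / ln(3290/266) = 1.301.

γ ≈ 1.30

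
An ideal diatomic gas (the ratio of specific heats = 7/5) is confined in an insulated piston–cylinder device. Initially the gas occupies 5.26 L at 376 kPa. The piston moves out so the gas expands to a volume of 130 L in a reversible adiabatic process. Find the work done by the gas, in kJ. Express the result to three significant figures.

P₂ = P₁(V₁/V₂)^γ = 376×(5.26/130)^(7/5) = 4.217 kPa.
For a reversible adiabat, W_by_gas = (P₁V₁ − P₂V₂)/(γ−1).
W_by = (376000×0.00526 − 4217×0.13) / (2/5) = 3574 J.

W ≈ 3.57 kJ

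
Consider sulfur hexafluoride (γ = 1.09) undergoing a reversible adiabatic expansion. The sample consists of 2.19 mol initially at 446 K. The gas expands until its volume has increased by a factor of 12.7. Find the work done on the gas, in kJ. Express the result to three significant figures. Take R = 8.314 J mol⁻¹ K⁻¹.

For a reversible adiabat TV^(γ−1) is constant, so T₂ = T₁ (V₁/V₂)^(γ−1).
T₂ = 446 × (1/12.7)^(0.09) = 354.8 K.
Q = 0, so ΔU = W_on_gas = nCᵥΔT with Cᵥ = R/(γ−1) = 92.38 J/(mol·K).
ΔU = 2.19 × 92.38 × (354.8 − 446) = -18450 J.

W ≈ -18.4 kJ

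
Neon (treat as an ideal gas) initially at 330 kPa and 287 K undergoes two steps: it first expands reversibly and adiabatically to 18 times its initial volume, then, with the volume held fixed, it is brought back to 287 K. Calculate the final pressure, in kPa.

P₃ ≈ 18.3 kPa

For a monatomic ideal gas γ = 5/3.
Adiabatic step (PV^γ = const): P₂ = 330×(1/18)^(5/3) = 2.669 kPa; T₂ = 287×(1/18)^(2/3) = 41.79 K.
Isochoric: P₃ = P₂(T₃/T₂) = 2.669 × (287/41.79) = 18.33 kPa.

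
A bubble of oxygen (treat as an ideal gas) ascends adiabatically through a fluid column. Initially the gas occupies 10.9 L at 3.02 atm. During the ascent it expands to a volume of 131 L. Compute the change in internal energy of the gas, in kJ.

γ = 7/5 for a diatomic ideal gas.
P₂ = P₁(V₁/V₂)^γ = 3.02×(10.9/131)^(7/5) = 0.09294 atm.
For a reversible adiabat, W_by_gas = (P₁V₁ − P₂V₂)/(γ−1).
W_by = (306000×0.0109 − 9418×0.131) / (2/5) = 5254 J.
Q = 0 ⇒ ΔU = −W_by = -5254 J.

ΔU ≈ -5.25 kJ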